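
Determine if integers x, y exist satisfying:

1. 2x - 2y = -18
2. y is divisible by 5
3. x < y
Yes

Take x = -9, y = 0. Substituting into each constraint:
  (1) 2(-9) - 2(0) = -18 ✓
  (2) 0 = 5 × 0, remainder 0 ✓
  (3) -9 < 0 ✓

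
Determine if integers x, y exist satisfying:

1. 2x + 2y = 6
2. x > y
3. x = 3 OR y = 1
Yes

Take x = 3, y = 0. Substituting into each constraint:
  (1) 2(3) + 2(0) = 6 ✓
  (2) 3 > 0 ✓
  (3) x = 3, target 3 ✓ (first branch holds)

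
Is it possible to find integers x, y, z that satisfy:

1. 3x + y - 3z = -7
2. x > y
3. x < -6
Yes

Take x = -9, y = -10, z = -10. Substituting into each constraint:
  (1) 3(-9) + (-10) - 3(-10) = -7 ✓
  (2) -9 > -10 ✓
  (3) -9 < -6 ✓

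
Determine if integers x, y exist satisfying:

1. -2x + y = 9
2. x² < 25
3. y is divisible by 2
No

A contradictory subset is {-2x + y = 9, y is divisible by 2}. No integer assignment can satisfy these jointly:

  - -2x + y = 9: is a linear equation tying the variables together
  - y is divisible by 2: restricts y to multiples of 2

Modular obstruction: writing y = 2y', every remaining term of the linear equation is divisible by 2, so the left side is ≡ 0 (mod 2); but the right side 9 ≡ 1 (mod 2). No integers can satisfy it.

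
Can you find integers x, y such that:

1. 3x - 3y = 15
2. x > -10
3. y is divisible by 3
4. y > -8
Yes

Take x = 5, y = 0. Substituting into each constraint:
  (1) 3(5) - 3(0) = 15 ✓
  (2) 5 > -10 ✓
  (3) 0 = 3 × 0, remainder 0 ✓
  (4) 0 > -8 ✓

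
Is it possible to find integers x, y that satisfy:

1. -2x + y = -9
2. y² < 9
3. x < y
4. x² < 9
No

A contradictory subset is {-2x + y = -9, x < y, x² < 9}. No integer assignment can satisfy these jointly:

  - -2x + y = -9: is a linear equation tying the variables together
  - x < y: bounds one variable relative to another variable
  - x² < 9: restricts x to |x| ≤ 2

Propagating the comparison: y > x and x ≥ -2 give y ≥ -1. Range argument: with x ∈ [-2, 2], y ∈ [-1, ∞], the left side of the equation is at least -5, but the right side is -9 < -5. No integer solution exists.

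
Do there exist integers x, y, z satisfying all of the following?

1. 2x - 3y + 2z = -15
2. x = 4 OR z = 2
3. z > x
Yes

Take x = 1, y = 7, z = 2. Substituting into each constraint:
  (1) 2(1) - 3(7) + 2(2) = -15 ✓
  (2) z = 2, target 2 ✓ (second branch holds)
  (3) 2 > 1 ✓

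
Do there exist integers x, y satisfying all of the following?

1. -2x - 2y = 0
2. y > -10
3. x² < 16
Yes

Take x = 0, y = 0. Substituting into each constraint:
  (1) -2(0) - 2(0) = 0 ✓
  (2) 0 > -10 ✓
  (3) x² = (0)² = 0, and 0 < 16 ✓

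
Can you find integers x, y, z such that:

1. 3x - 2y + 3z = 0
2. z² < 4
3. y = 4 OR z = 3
No

The full constraint system is jointly infeasible over the integers. Each constraint and what it forces:

  - 3x - 2y + 3z = 0: is a linear equation tying the variables together
  - z² < 4: restricts z to |z| ≤ 1
  - y = 4 OR z = 3: forces a choice: either y = 4 or z = 3

Split on the disjunction (y = 4 OR z = 3):
  • If y = 4: with y = 4, every remaining term of the linear equation is divisible by 3, so the left side is ≡ 0 (mod 3); but the right side 8 ≡ 2 (mod 3). No integers can satisfy it.
  • If z = 3: this contradicts z² < 4, which requires |z| ≤ 1.
Both branches are infeasible, so the system has no integer solution.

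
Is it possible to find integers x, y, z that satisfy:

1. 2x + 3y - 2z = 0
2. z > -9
Yes

Take x = 0, y = 0, z = 0. Substituting into each constraint:
  (1) 2(0) + 3(0) - 2(0) = 0 ✓
  (2) 0 > -9 ✓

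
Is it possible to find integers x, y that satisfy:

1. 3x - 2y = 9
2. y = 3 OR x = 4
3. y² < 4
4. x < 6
No

The full constraint system is jointly infeasible over the integers. Each constraint and what it forces:

  - 3x - 2y = 9: is a linear equation tying the variables together
  - y = 3 OR x = 4: forces a choice: either y = 3 or x = 4
  - y² < 4: restricts y to |y| ≤ 1
  - x < 6: bounds one variable relative to a constant

Split on the disjunction (y = 3 OR x = 4):
  • If y = 3: this contradicts y² < 4, which requires |y| ≤ 1.
  • If x = 4: with x = 4, every remaining term of the linear equation is divisible by 2, so the left side is ≡ 0 (mod 2); but the right side -3 ≡ 1 (mod 2). No integers can satisfy it.
Both branches are infeasible, so the system has no integer solution.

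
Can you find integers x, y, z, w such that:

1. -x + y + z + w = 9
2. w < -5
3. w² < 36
No

A contradictory subset is {w < -5, w² < 36}. No integer assignment can satisfy these jointly:

  - w < -5: bounds one variable relative to a constant
  - w² < 36: restricts w to |w| ≤ 5

Direct contradiction: the bounds on w require w ≥ -5 and w ≤ -6 simultaneously, which is empty.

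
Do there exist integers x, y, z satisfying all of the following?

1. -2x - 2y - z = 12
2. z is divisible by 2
Yes

Take x = 0, y = -6, z = 0. Substituting into each constraint:
  (1) -2(0) - 2(-6) + 0 = 12 ✓
  (2) 0 = 2 × 0, remainder 0 ✓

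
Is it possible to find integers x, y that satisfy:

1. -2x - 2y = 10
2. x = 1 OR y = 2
Yes

Take x = -7, y = 2. Substituting into each constraint:
  (1) -2(-7) - 2(2) = 10 ✓
  (2) y = 2, target 2 ✓ (second branch holds)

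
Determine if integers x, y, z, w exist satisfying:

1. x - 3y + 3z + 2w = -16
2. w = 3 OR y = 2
Yes

Take x = 0, y = 2, z = -6, w = 4. Substituting into each constraint:
  (1) 0 - 3(2) + 3(-6) + 2(4) = -16 ✓
  (2) y = 2, target 2 ✓ (second branch holds)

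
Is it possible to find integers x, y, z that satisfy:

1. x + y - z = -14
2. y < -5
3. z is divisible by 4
Yes

Take x = 0, y = -14, z = 0. Substituting into each constraint:
  (1) 0 + (-14) + 0 = -14 ✓
  (2) -14 < -5 ✓
  (3) 0 = 4 × 0, remainder 0 ✓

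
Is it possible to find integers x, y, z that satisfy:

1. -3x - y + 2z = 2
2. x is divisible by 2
Yes

Take x = 0, y = -2, z = 0. Substituting into each constraint:
  (1) -3(0) + 2 + 2(0) = 2 ✓
  (2) 0 = 2 × 0, remainder 0 ✓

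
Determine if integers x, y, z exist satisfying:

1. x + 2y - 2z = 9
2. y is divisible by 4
Yes

Take x = 9, y = 0, z = 0. Substituting into each constraint:
  (1) 9 + 2(0) - 2(0) = 9 ✓
  (2) 0 = 4 × 0, remainder 0 ✓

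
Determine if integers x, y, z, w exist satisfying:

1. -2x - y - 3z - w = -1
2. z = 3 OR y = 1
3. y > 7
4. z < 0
No

A contradictory subset is {z = 3 OR y = 1, y > 7, z < 0}. No integer assignment can satisfy these jointly:

  - z = 3 OR y = 1: forces a choice: either z = 3 or y = 1
  - y > 7: bounds one variable relative to a constant
  - z < 0: bounds one variable relative to a constant

Split on the disjunction (z = 3 OR y = 1):
  • If z = 3: this contradicts the bound z ≤ -1.
  • If y = 1: this contradicts the bound y ≥ 8.
Both branches are infeasible, so the system has no integer solution.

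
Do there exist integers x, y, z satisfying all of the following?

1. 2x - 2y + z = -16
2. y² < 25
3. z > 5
Yes

Take x = -11, y = 0, z = 6. Substituting into each constraint:
  (1) 2(-11) - 2(0) + 6 = -16 ✓
  (2) y² = (0)² = 0, and 0 < 25 ✓
  (3) 6 > 5 ✓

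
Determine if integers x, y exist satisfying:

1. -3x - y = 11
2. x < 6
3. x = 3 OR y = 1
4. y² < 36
Yes

Take x = -4, y = 1. Substituting into each constraint:
  (1) -3(-4) + (-1) = 11 ✓
  (2) -4 < 6 ✓
  (3) y = 1, target 1 ✓ (second branch holds)
  (4) y² = (1)² = 1, and 1 < 36 ✓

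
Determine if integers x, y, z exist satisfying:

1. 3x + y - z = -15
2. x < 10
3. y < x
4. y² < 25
Yes

Take x = 0, y = -1, z = 14. Substituting into each constraint:
  (1) 3(0) + (-1) + (-14) = -15 ✓
  (2) 0 < 10 ✓
  (3) -1 < 0 ✓
  (4) y² = (-1)² = 1, and 1 < 25 ✓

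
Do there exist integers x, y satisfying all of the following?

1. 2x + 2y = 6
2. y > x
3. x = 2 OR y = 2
Yes

Take x = 1, y = 2. Substituting into each constraint:
  (1) 2(1) + 2(2) = 6 ✓
  (2) 2 > 1 ✓
  (3) y = 2, target 2 ✓ (second branch holds)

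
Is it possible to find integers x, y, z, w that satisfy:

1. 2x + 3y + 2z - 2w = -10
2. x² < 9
Yes

Take x = 0, y = 0, z = -5, w = 0. Substituting into each constraint:
  (1) 2(0) + 3(0) + 2(-5) - 2(0) = -10 ✓
  (2) x² = (0)² = 0, and 0 < 9 ✓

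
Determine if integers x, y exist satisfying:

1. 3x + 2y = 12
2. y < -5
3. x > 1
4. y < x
Yes

Take x = 8, y = -6. Substituting into each constraint:
  (1) 3(8) + 2(-6) = 12 ✓
  (2) -6 < -5 ✓
  (3) 8 > 1 ✓
  (4) -6 < 8 ✓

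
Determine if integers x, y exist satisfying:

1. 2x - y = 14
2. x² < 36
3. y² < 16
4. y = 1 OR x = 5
No

A contradictory subset is {2x - y = 14, y² < 16, y = 1 OR x = 5}. No integer assignment can satisfy these jointly:

  - 2x - y = 14: is a linear equation tying the variables together
  - y² < 16: restricts y to |y| ≤ 3
  - y = 1 OR x = 5: forces a choice: either y = 1 or x = 5

Split on the disjunction (y = 1 OR x = 5):
  • If y = 1: with y = 1, every remaining term of the linear equation is divisible by 2, so the left side is ≡ 0 (mod 2); but the right side 15 ≡ 1 (mod 2). No integers can satisfy it.
  • If x = 5: the equation forces y = -4, but y² < 16 requires |y| ≤ 3.
Both branches are infeasible, so the system has no integer solution.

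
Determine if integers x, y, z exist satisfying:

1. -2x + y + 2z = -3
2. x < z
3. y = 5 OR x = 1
Yes

Take x = 1, y = -5, z = 2. Substituting into each constraint:
  (1) -2(1) + (-5) + 2(2) = -3 ✓
  (2) 1 < 2 ✓
  (3) x = 1, target 1 ✓ (second branch holds)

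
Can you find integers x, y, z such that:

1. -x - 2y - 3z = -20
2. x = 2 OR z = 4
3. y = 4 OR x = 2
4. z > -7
Yes

Take x = 2, y = 9, z = 0. Substituting into each constraint:
  (1) (-2) - 2(9) - 3(0) = -20 ✓
  (2) x = 2, target 2 ✓ (first branch holds)
  (3) x = 2, target 2 ✓ (second branch holds)
  (4) 0 > -7 ✓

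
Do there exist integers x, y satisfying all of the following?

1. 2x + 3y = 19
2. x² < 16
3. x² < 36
Yes

Take x = 2, y = 5. Substituting into each constraint:
  (1) 2(2) + 3(5) = 19 ✓
  (2) x² = (2)² = 4, and 4 < 16 ✓
  (3) x² = (2)² = 4, and 4 < 36 ✓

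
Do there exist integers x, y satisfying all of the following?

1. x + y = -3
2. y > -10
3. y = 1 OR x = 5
Yes

Take x = -4, y = 1. Substituting into each constraint:
  (1) (-4) + 1 = -3 ✓
  (2) 1 > -10 ✓
  (3) y = 1, target 1 ✓ (first branch holds)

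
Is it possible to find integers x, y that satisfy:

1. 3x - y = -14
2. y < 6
Yes

Take x = -3, y = 5. Substituting into each constraint:
  (1) 3(-3) + (-5) = -14 ✓
  (2) 5 < 6 ✓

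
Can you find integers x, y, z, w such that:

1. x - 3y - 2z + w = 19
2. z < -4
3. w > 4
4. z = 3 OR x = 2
Yes

Take x = 2, y = 0, z = -6, w = 5. Substituting into each constraint:
  (1) 2 - 3(0) - 2(-6) + 5 = 19 ✓
  (2) -6 < -4 ✓
  (3) 5 > 4 ✓
  (4) x = 2, target 2 ✓ (second branch holds)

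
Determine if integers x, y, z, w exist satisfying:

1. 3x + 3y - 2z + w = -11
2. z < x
Yes

Take x = 0, y = -5, z = -1, w = 2. Substituting into each constraint:
  (1) 3(0) + 3(-5) - 2(-1) + 2 = -11 ✓
  (2) -1 < 0 ✓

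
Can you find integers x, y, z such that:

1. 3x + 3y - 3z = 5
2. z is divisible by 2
No

Even the single constraint (3x + 3y - 3z = 5) is infeasible over the integers.

  - 3x + 3y - 3z = 5: every term on the left is divisible by 3, so the LHS ≡ 0 (mod 3), but the RHS 5 is not — no integer solution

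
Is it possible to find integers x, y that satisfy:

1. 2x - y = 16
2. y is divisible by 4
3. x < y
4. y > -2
Yes

Take x = 18, y = 20. Substituting into each constraint:
  (1) 2(18) + (-20) = 16 ✓
  (2) 20 = 4 × 5, remainder 0 ✓
  (3) 18 < 20 ✓
  (4) 20 > -2 ✓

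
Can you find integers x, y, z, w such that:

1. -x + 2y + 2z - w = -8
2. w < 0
Yes

Take x = 0, y = 0, z = -5, w = -2. Substituting into each constraint:
  (1) 0 + 2(0) + 2(-5) + 2 = -8 ✓
  (2) -2 < 0 ✓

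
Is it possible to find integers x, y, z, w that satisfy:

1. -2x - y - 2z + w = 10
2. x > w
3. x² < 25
Yes

Take x = 1, y = 0, z = -6, w = 0. Substituting into each constraint:
  (1) -2(1) + 0 - 2(-6) + 0 = 10 ✓
  (2) 1 > 0 ✓
  (3) x² = (1)² = 1, and 1 < 25 ✓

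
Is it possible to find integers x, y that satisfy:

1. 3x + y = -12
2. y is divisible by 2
Yes

Take x = -4, y = 0. Substituting into each constraint:
  (1) 3(-4) + 0 = -12 ✓
  (2) 0 = 2 × 0, remainder 0 ✓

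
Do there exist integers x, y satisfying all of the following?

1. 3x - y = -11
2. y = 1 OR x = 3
Yes

Take x = 3, y = 20. Substituting into each constraint:
  (1) 3(3) + (-20) = -11 ✓
  (2) x = 3, target 3 ✓ (second branch holds)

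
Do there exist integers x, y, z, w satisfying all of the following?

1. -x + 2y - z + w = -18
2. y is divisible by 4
Yes

Take x = 18, y = 0, z = 0, w = 0. Substituting into each constraint:
  (1) (-18) + 2(0) + 0 + 0 = -18 ✓
  (2) 0 = 4 × 0, remainder 0 ✓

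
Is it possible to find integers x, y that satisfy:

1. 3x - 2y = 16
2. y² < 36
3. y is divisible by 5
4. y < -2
Yes

Take x = 2, y = -5. Substituting into each constraint:
  (1) 3(2) - 2(-5) = 16 ✓
  (2) y² = (-5)² = 25, and 25 < 36 ✓
  (3) -5 = 5 × -1, remainder 0 ✓
  (4) -5 < -2 ✓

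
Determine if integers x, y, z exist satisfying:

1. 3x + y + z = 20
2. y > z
Yes

Take x = 7, y = 0, z = -1. Substituting into each constraint:
  (1) 3(7) + 0 + (-1) = 20 ✓
  (2) 0 > -1 ✓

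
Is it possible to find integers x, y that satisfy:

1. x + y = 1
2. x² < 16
Yes

Take x = 0, y = 1. Substituting into each constraint:
  (1) 0 + 1 = 1 ✓
  (2) x² = (0)² = 0, and 0 < 16 ✓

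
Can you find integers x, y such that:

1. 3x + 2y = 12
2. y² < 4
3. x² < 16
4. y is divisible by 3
No

The full constraint system is jointly infeasible over the integers. Each constraint and what it forces:

  - 3x + 2y = 12: is a linear equation tying the variables together
  - y² < 4: restricts y to |y| ≤ 1
  - x² < 16: restricts x to |x| ≤ 3
  - y is divisible by 3: restricts y to multiples of 3

Range argument: with x ∈ [-3, 3], y ∈ [-1, 1], the left side of the equation is at most 11, but the right side is 12 > 11. No integer solution exists.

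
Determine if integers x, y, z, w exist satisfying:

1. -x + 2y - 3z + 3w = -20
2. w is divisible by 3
Yes

Take x = 0, y = 2, z = 8, w = 0. Substituting into each constraint:
  (1) 0 + 2(2) - 3(8) + 3(0) = -20 ✓
  (2) 0 = 3 × 0, remainder 0 ✓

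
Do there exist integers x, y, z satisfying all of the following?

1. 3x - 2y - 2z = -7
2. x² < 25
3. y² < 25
Yes

Take x = -1, y = 2, z = 0. Substituting into each constraint:
  (1) 3(-1) - 2(2) - 2(0) = -7 ✓
  (2) x² = (-1)² = 1, and 1 < 25 ✓
  (3) y² = (2)² = 4, and 4 < 25 ✓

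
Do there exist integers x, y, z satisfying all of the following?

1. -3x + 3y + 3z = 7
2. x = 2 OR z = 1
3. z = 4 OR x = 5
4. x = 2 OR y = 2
No

Even the single constraint (-3x + 3y + 3z = 7) is infeasible over the integers.

  - -3x + 3y + 3z = 7: every term on the left is divisible by 3, so the LHS ≡ 0 (mod 3), but the RHS 7 is not — no integer solution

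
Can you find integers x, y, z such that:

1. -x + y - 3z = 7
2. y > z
Yes

Take x = -6, y = 1, z = 0. Substituting into each constraint:
  (1) 6 + 1 - 3(0) = 7 ✓
  (2) 1 > 0 ✓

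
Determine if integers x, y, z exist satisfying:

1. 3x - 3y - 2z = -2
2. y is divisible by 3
Yes

Take x = 0, y = 0, z = 1. Substituting into each constraint:
  (1) 3(0) - 3(0) - 2(1) = -2 ✓
  (2) 0 = 3 × 0, remainder 0 ✓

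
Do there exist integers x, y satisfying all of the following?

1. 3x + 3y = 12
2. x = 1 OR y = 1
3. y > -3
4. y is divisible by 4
No

A contradictory subset is {3x + 3y = 12, x = 1 OR y = 1, y is divisible by 4}. No integer assignment can satisfy these jointly:

  - 3x + 3y = 12: is a linear equation tying the variables together
  - x = 1 OR y = 1: forces a choice: either x = 1 or y = 1
  - y is divisible by 4: restricts y to multiples of 4

Split on the disjunction (x = 1 OR y = 1):
  • If x = 1: with x = 1, writing y = 4y', every remaining term of the linear equation is divisible by 12, so the left side is ≡ 0 (mod 12); but the right side 9 ≡ 9 (mod 12). No integers can satisfy it.
  • If y = 1: this contradicts the divisibility constraint — 1 is not a multiple of 4.
Both branches are infeasible, so the system has no integer solution.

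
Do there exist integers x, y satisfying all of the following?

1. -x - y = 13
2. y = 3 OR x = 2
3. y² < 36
Yes

Take x = -16, y = 3. Substituting into each constraint:
  (1) 16 + (-3) = 13 ✓
  (2) y = 3, target 3 ✓ (first branch holds)
  (3) y² = (3)² = 9, and 9 < 36 ✓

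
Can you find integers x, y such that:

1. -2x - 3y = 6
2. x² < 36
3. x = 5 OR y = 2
No

The full constraint system is jointly infeasible over the integers. Each constraint and what it forces:

  - -2x - 3y = 6: is a linear equation tying the variables together
  - x² < 36: restricts x to |x| ≤ 5
  - x = 5 OR y = 2: forces a choice: either x = 5 or y = 2

Split on the disjunction (x = 5 OR y = 2):
  • If x = 5: with x = 5, every remaining term of the linear equation is divisible by 3, so the left side is ≡ 0 (mod 3); but the right side 16 ≡ 1 (mod 3). No integers can satisfy it.
  • If y = 2: the equation forces x = -6, but x² < 36 requires |x| ≤ 5.
Both branches are infeasible, so the system has no integer solution.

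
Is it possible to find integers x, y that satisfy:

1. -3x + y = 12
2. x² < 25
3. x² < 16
Yes

Take x = 0, y = 12. Substituting into each constraint:
  (1) -3(0) + 12 = 12 ✓
  (2) x² = (0)² = 0, and 0 < 25 ✓
  (3) x² = (0)² = 0, and 0 < 16 ✓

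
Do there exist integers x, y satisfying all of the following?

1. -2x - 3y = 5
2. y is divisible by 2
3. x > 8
No

A contradictory subset is {-2x - 3y = 5, y is divisible by 2}. No integer assignment can satisfy these jointly:

  - -2x - 3y = 5: is a linear equation tying the variables together
  - y is divisible by 2: restricts y to multiples of 2

Modular obstruction: writing y = 2y', every remaining term of the linear equation is divisible by 2, so the left side is ≡ 0 (mod 2); but the right side 5 ≡ 1 (mod 2). No integers can satisfy it.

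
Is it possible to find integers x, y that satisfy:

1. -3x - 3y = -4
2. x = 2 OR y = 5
No

Even the single constraint (-3x - 3y = -4) is infeasible over the integers.

  - -3x - 3y = -4: every term on the left is divisible by 3, so the LHS ≡ 0 (mod 3), but the RHS -4 is not — no integer solution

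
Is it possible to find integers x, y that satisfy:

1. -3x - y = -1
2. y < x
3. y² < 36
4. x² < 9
Yes

Take x = 1, y = -2. Substituting into each constraint:
  (1) -3(1) + 2 = -1 ✓
  (2) -2 < 1 ✓
  (3) y² = (-2)² = 4, and 4 < 36 ✓
  (4) x² = (1)² = 1, and 1 < 9 ✓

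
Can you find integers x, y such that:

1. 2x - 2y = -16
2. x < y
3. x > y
No

A contradictory subset is {x < y, x > y}. No integer assignment can satisfy these jointly:

  - x < y: bounds one variable relative to another variable
  - x > y: bounds one variable relative to another variable

Direct contradiction: y > x and x > y cannot both hold.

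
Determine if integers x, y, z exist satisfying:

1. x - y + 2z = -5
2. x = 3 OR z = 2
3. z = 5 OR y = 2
Yes

Take x = 3, y = 18, z = 5. Substituting into each constraint:
  (1) 3 + (-18) + 2(5) = -5 ✓
  (2) x = 3, target 3 ✓ (first branch holds)
  (3) z = 5, target 5 ✓ (first branch holds)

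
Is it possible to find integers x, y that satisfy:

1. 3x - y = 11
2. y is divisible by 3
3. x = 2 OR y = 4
No

A contradictory subset is {3x - y = 11, y is divisible by 3}. No integer assignment can satisfy these jointly:

  - 3x - y = 11: is a linear equation tying the variables together
  - y is divisible by 3: restricts y to multiples of 3

Modular obstruction: writing y = 3y', every remaining term of the linear equation is divisible by 3, so the left side is ≡ 0 (mod 3); but the right side 11 ≡ 2 (mod 3). No integers can satisfy it.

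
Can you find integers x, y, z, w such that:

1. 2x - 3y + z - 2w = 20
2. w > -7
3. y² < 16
Yes

Take x = 0, y = 0, z = 20, w = 0. Substituting into each constraint:
  (1) 2(0) - 3(0) + 20 - 2(0) = 20 ✓
  (2) 0 > -7 ✓
  (3) y² = (0)² = 0, and 0 < 16 ✓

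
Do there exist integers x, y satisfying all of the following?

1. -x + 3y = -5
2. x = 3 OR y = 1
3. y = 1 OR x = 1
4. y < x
Yes

Take x = 8, y = 1. Substituting into each constraint:
  (1) (-8) + 3(1) = -5 ✓
  (2) y = 1, target 1 ✓ (second branch holds)
  (3) y = 1, target 1 ✓ (first branch holds)
  (4) 1 < 8 ✓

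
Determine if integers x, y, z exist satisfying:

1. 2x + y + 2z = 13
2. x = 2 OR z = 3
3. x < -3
Yes

Take x = -4, y = 15, z = 3. Substituting into each constraint:
  (1) 2(-4) + 15 + 2(3) = 13 ✓
  (2) z = 3, target 3 ✓ (second branch holds)
  (3) -4 < -3 ✓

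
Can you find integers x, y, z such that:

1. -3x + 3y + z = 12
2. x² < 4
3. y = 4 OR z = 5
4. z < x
Yes

Take x = -1, y = 4, z = -3. Substituting into each constraint:
  (1) -3(-1) + 3(4) + (-3) = 12 ✓
  (2) x² = (-1)² = 1, and 1 < 4 ✓
  (3) y = 4, target 4 ✓ (first branch holds)
  (4) -3 < -1 ✓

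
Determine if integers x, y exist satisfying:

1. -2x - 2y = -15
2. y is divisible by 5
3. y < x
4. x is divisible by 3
No

Even the single constraint (-2x - 2y = -15) is infeasible over the integers.

  - -2x - 2y = -15: every term on the left is divisible by 2, so the LHS ≡ 0 (mod 2), but the RHS -15 is not — no integer solution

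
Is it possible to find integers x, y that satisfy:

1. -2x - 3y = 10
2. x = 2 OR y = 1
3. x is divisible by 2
No

A contradictory subset is {-2x - 3y = 10, x = 2 OR y = 1}. No integer assignment can satisfy these jointly:

  - -2x - 3y = 10: is a linear equation tying the variables together
  - x = 2 OR y = 1: forces a choice: either x = 2 or y = 1

Split on the disjunction (x = 2 OR y = 1):
  • If x = 2: with x = 2, every remaining term of the linear equation is divisible by 3, so the left side is ≡ 0 (mod 3); but the right side 14 ≡ 2 (mod 3). No integers can satisfy it.
  • If y = 1: with y = 1, every remaining term of the linear equation is divisible by 2, so the left side is ≡ 0 (mod 2); but the right side 13 ≡ 1 (mod 2). No integers can satisfy it.
Both branches are infeasible, so the system has no integer solution.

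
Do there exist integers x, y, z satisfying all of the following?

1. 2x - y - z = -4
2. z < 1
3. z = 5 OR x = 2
Yes

Take x = 2, y = 8, z = 0. Substituting into each constraint:
  (1) 2(2) + (-8) + 0 = -4 ✓
  (2) 0 < 1 ✓
  (3) x = 2, target 2 ✓ (second branch holds)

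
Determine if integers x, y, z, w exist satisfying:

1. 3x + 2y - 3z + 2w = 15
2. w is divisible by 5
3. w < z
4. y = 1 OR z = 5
Yes

Take x = 0, y = 15, z = 5, w = 0. Substituting into each constraint:
  (1) 3(0) + 2(15) - 3(5) + 2(0) = 15 ✓
  (2) 0 = 5 × 0, remainder 0 ✓
  (3) 0 < 5 ✓
  (4) z = 5, target 5 ✓ (second branch holds)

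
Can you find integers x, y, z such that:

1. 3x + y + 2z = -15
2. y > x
Yes

Take x = 0, y = 1, z = -8. Substituting into each constraint:
  (1) 3(0) + 1 + 2(-8) = -15 ✓
  (2) 1 > 0 ✓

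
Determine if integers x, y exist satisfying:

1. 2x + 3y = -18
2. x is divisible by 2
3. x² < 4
Yes

Take x = 0, y = -6. Substituting into each constraint:
  (1) 2(0) + 3(-6) = -18 ✓
  (2) 0 = 2 × 0, remainder 0 ✓
  (3) x² = (0)² = 0, and 0 < 4 ✓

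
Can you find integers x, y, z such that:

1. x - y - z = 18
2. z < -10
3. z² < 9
No

A contradictory subset is {z < -10, z² < 9}. No integer assignment can satisfy these jointly:

  - z < -10: bounds one variable relative to a constant
  - z² < 9: restricts z to |z| ≤ 2

Direct contradiction: the bounds on z require z ≥ -2 and z ≤ -11 simultaneously, which is empty.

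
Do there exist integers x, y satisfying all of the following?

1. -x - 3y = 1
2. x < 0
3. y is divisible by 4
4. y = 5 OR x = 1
No

A contradictory subset is {x < 0, y is divisible by 4, y = 5 OR x = 1}. No integer assignment can satisfy these jointly:

  - x < 0: bounds one variable relative to a constant
  - y is divisible by 4: restricts y to multiples of 4
  - y = 5 OR x = 1: forces a choice: either y = 5 or x = 1

Split on the disjunction (y = 5 OR x = 1):
  • If y = 5: this contradicts the divisibility constraint — 5 is not a multiple of 4.
  • If x = 1: this contradicts the bound x ≤ -1.
Both branches are infeasible, so the system has no integer solution.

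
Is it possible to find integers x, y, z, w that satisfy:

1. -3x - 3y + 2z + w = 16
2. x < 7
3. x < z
Yes

Take x = -1, y = 0, z = 0, w = 13. Substituting into each constraint:
  (1) -3(-1) - 3(0) + 2(0) + 13 = 16 ✓
  (2) -1 < 7 ✓
  (3) -1 < 0 ✓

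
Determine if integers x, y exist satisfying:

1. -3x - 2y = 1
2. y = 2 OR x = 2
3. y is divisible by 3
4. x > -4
No

A contradictory subset is {-3x - 2y = 1, y = 2 OR x = 2}. No integer assignment can satisfy these jointly:

  - -3x - 2y = 1: is a linear equation tying the variables together
  - y = 2 OR x = 2: forces a choice: either y = 2 or x = 2

Split on the disjunction (y = 2 OR x = 2):
  • If y = 2: with y = 2, every remaining term of the linear equation is divisible by 3, so the left side is ≡ 0 (mod 3); but the right side 5 ≡ 2 (mod 3). No integers can satisfy it.
  • If x = 2: with x = 2, every remaining term of the linear equation is divisible by 2, so the left side is ≡ 0 (mod 2); but the right side 7 ≡ 1 (mod 2). No integers can satisfy it.
Both branches are infeasible, so the system has no integer solution.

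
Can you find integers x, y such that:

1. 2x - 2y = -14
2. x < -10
Yes

Take x = -11, y = -4. Substituting into each constraint:
  (1) 2(-11) - 2(-4) = -14 ✓
  (2) -11 < -10 ✓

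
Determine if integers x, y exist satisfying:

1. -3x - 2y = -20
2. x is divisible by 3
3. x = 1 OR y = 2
No

The full constraint system is jointly infeasible over the integers. Each constraint and what it forces:

  - -3x - 2y = -20: is a linear equation tying the variables together
  - x is divisible by 3: restricts x to multiples of 3
  - x = 1 OR y = 2: forces a choice: either x = 1 or y = 2

Split on the disjunction (x = 1 OR y = 2):
  • If x = 1: this contradicts the divisibility constraint — 1 is not a multiple of 3.
  • If y = 2: with y = 2, writing x = 3x', every remaining term of the linear equation is divisible by 9, so the left side is ≡ 0 (mod 9); but the right side -16 ≡ 2 (mod 9). No integers can satisfy it.
Both branches are infeasible, so the system has no integer solution.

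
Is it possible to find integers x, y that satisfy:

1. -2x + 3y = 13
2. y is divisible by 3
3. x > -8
Yes

Take x = -2, y = 3. Substituting into each constraint:
  (1) -2(-2) + 3(3) = 13 ✓
  (2) 3 = 3 × 1, remainder 0 ✓
  (3) -2 > -8 ✓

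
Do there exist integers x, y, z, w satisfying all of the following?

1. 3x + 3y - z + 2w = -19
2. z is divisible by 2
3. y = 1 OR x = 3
Yes

Take x = 3, y = -10, z = 0, w = 1. Substituting into each constraint:
  (1) 3(3) + 3(-10) + 0 + 2(1) = -19 ✓
  (2) 0 = 2 × 0, remainder 0 ✓
  (3) x = 3, target 3 ✓ (second branch holds)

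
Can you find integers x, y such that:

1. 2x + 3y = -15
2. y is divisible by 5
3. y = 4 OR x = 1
No

A contradictory subset is {2x + 3y = -15, y = 4 OR x = 1}. No integer assignment can satisfy these jointly:

  - 2x + 3y = -15: is a linear equation tying the variables together
  - y = 4 OR x = 1: forces a choice: either y = 4 or x = 1

Split on the disjunction (y = 4 OR x = 1):
  • If y = 4: with y = 4, every remaining term of the linear equation is divisible by 2, so the left side is ≡ 0 (mod 2); but the right side -27 ≡ 1 (mod 2). No integers can satisfy it.
  • If x = 1: with x = 1, every remaining term of the linear equation is divisible by 3, so the left side is ≡ 0 (mod 3); but the right side -17 ≡ 1 (mod 3). No integers can satisfy it.
Both branches are infeasible, so the system has no integer solution.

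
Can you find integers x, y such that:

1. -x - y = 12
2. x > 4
Yes

Take x = 5, y = -17. Substituting into each constraint:
  (1) (-5) + 17 = 12 ✓
  (2) 5 > 4 ✓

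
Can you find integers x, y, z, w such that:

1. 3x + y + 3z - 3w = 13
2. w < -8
Yes

Take x = 0, y = -14, z = 0, w = -9. Substituting into each constraint:
  (1) 3(0) + (-14) + 3(0) - 3(-9) = 13 ✓
  (2) -9 < -8 ✓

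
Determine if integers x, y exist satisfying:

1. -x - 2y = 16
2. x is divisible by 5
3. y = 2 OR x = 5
Yes

Take x = -20, y = 2. Substituting into each constraint:
  (1) 20 - 2(2) = 16 ✓
  (2) -20 = 5 × -4, remainder 0 ✓
  (3) y = 2, target 2 ✓ (first branch holds)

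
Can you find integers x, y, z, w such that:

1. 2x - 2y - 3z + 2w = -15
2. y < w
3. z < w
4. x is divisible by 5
Yes

Take x = 5, y = 9, z = 9, w = 10. Substituting into each constraint:
  (1) 2(5) - 2(9) - 3(9) + 2(10) = -15 ✓
  (2) 9 < 10 ✓
  (3) 9 < 10 ✓
  (4) 5 = 5 × 1, remainder 0 ✓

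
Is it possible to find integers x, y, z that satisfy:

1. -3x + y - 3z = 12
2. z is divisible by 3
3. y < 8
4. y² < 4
Yes

Take x = -4, y = 0, z = 0. Substituting into each constraint:
  (1) -3(-4) + 0 - 3(0) = 12 ✓
  (2) 0 = 3 × 0, remainder 0 ✓
  (3) 0 < 8 ✓
  (4) y² = (0)² = 0, and 0 < 4 ✓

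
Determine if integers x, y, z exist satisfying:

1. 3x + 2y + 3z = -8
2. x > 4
Yes

Take x = 5, y = 2, z = -9. Substituting into each constraint:
  (1) 3(5) + 2(2) + 3(-9) = -8 ✓
  (2) 5 > 4 ✓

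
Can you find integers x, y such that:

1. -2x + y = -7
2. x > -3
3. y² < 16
Yes

Take x = 3, y = -1. Substituting into each constraint:
  (1) -2(3) + (-1) = -7 ✓
  (2) 3 > -3 ✓
  (3) y² = (-1)² = 1, and 1 < 16 ✓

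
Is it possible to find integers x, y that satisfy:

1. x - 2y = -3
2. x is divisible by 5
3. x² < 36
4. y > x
Yes

Take x = -5, y = -1. Substituting into each constraint:
  (1) (-5) - 2(-1) = -3 ✓
  (2) -5 = 5 × -1, remainder 0 ✓
  (3) x² = (-5)² = 25, and 25 < 36 ✓
  (4) -1 > -5 ✓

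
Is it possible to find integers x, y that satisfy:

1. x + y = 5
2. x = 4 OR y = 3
Yes

Take x = 4, y = 1. Substituting into each constraint:
  (1) 4 + 1 = 5 ✓
  (2) x = 4, target 4 ✓ (first branch holds)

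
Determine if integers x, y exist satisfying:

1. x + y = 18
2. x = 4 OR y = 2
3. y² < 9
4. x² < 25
No

A contradictory subset is {x + y = 18, y² < 9, x² < 25}. No integer assignment can satisfy these jointly:

  - x + y = 18: is a linear equation tying the variables together
  - y² < 9: restricts y to |y| ≤ 2
  - x² < 25: restricts x to |x| ≤ 4

Range argument: with x ∈ [-4, 4], y ∈ [-2, 2], the left side of the equation is at most 6, but the right side is 18 > 6. No integer solution exists.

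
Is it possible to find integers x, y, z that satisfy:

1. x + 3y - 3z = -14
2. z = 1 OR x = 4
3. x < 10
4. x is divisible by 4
Yes

Take x = 4, y = -6, z = 0. Substituting into each constraint:
  (1) 4 + 3(-6) - 3(0) = -14 ✓
  (2) x = 4, target 4 ✓ (second branch holds)
  (3) 4 < 10 ✓
  (4) 4 = 4 × 1, remainder 0 ✓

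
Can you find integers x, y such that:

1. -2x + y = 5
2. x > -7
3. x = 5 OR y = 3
Yes

Take x = 5, y = 15. Substituting into each constraint:
  (1) -2(5) + 15 = 5 ✓
  (2) 5 > -7 ✓
  (3) x = 5, target 5 ✓ (first branch holds)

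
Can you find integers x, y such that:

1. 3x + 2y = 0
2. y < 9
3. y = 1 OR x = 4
Yes

Take x = 4, y = -6. Substituting into each constraint:
  (1) 3(4) + 2(-6) = 0 ✓
  (2) -6 < 9 ✓
  (3) x = 4, target 4 ✓ (second branch holds)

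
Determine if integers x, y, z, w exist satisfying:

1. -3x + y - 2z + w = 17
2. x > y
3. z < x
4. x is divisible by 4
Yes

Take x = 0, y = -1, z = -1, w = 16. Substituting into each constraint:
  (1) -3(0) + (-1) - 2(-1) + 16 = 17 ✓
  (2) 0 > -1 ✓
  (3) -1 < 0 ✓
  (4) 0 = 4 × 0, remainder 0 ✓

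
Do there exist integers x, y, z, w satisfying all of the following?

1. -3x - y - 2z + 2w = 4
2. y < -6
Yes

Take x = 1, y = -7, z = 0, w = 0. Substituting into each constraint:
  (1) -3(1) + 7 - 2(0) + 2(0) = 4 ✓
  (2) -7 < -6 ✓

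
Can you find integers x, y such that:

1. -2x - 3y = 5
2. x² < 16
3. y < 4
Yes

Take x = 2, y = -3. Substituting into each constraint:
  (1) -2(2) - 3(-3) = 5 ✓
  (2) x² = (2)² = 4, and 4 < 16 ✓
  (3) -3 < 4 ✓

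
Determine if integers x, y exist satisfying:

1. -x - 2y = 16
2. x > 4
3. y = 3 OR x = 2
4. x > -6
No

A contradictory subset is {-x - 2y = 16, x > 4, y = 3 OR x = 2}. No integer assignment can satisfy these jointly:

  - -x - 2y = 16: is a linear equation tying the variables together
  - x > 4: bounds one variable relative to a constant
  - y = 3 OR x = 2: forces a choice: either y = 3 or x = 2

Split on the disjunction (y = 3 OR x = 2):
  • If y = 3: the equation forces x = -22, which contradicts the bound x ≥ 5.
  • If x = 2: this contradicts the bound x ≥ 5.
Both branches are infeasible, so the system has no integer solution.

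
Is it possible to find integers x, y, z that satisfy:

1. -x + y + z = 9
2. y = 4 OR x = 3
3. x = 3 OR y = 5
Yes

Take x = 3, y = 0, z = 12. Substituting into each constraint:
  (1) (-3) + 0 + 12 = 9 ✓
  (2) x = 3, target 3 ✓ (second branch holds)
  (3) x = 3, target 3 ✓ (first branch holds)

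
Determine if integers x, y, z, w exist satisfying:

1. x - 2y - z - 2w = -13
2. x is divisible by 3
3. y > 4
Yes

Take x = 0, y = 5, z = 3, w = 0. Substituting into each constraint:
  (1) 0 - 2(5) + (-3) - 2(0) = -13 ✓
  (2) 0 = 3 × 0, remainder 0 ✓
  (3) 5 > 4 ✓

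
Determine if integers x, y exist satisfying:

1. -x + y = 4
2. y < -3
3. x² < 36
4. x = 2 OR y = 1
No

A contradictory subset is {-x + y = 4, y < -3, x = 2 OR y = 1}. No integer assignment can satisfy these jointly:

  - -x + y = 4: is a linear equation tying the variables together
  - y < -3: bounds one variable relative to a constant
  - x = 2 OR y = 1: forces a choice: either x = 2 or y = 1

Split on the disjunction (x = 2 OR y = 1):
  • If x = 2: the equation forces y = 6, which contradicts the bound y ≤ -4.
  • If y = 1: this contradicts the bound y ≤ -4.
Both branches are infeasible, so the system has no integer solution.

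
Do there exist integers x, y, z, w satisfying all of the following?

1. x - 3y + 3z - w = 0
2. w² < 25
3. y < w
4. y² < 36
Yes

Take x = 0, y = 2, z = 3, w = 3. Substituting into each constraint:
  (1) 0 - 3(2) + 3(3) + (-3) = 0 ✓
  (2) w² = (3)² = 9, and 9 < 25 ✓
  (3) 2 < 3 ✓
  (4) y² = (2)² = 4, and 4 < 36 ✓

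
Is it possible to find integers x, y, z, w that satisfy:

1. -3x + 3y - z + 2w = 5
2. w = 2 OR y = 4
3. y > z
Yes

Take x = 4, y = 4, z = 3, w = 4. Substituting into each constraint:
  (1) -3(4) + 3(4) + (-3) + 2(4) = 5 ✓
  (2) y = 4, target 4 ✓ (second branch holds)
  (3) 4 > 3 ✓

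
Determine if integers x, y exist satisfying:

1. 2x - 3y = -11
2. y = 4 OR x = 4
No

The full constraint system is jointly infeasible over the integers. Each constraint and what it forces:

  - 2x - 3y = -11: is a linear equation tying the variables together
  - y = 4 OR x = 4: forces a choice: either y = 4 or x = 4

Split on the disjunction (y = 4 OR x = 4):
  • If y = 4: with y = 4, every remaining term of the linear equation is divisible by 2, so the left side is ≡ 0 (mod 2); but the right side 1 ≡ 1 (mod 2). No integers can satisfy it.
  • If x = 4: with x = 4, every remaining term of the linear equation is divisible by 3, so the left side is ≡ 0 (mod 3); but the right side -19 ≡ 2 (mod 3). No integers can satisfy it.
Both branches are infeasible, so the system has no integer solution.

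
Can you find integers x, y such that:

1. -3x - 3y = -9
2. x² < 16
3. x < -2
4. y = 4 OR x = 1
No

A contradictory subset is {-3x - 3y = -9, x < -2, y = 4 OR x = 1}. No integer assignment can satisfy these jointly:

  - -3x - 3y = -9: is a linear equation tying the variables together
  - x < -2: bounds one variable relative to a constant
  - y = 4 OR x = 1: forces a choice: either y = 4 or x = 1

Split on the disjunction (y = 4 OR x = 1):
  • If y = 4: the equation forces x = -1, which contradicts the bound x ≤ -3.
  • If x = 1: this contradicts the bound x ≤ -3.
Both branches are infeasible, so the system has no integer solution.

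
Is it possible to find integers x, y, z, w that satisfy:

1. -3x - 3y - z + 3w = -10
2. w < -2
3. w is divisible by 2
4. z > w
Yes

Take x = -1, y = 0, z = 1, w = -4. Substituting into each constraint:
  (1) -3(-1) - 3(0) + (-1) + 3(-4) = -10 ✓
  (2) -4 < -2 ✓
  (3) -4 = 2 × -2, remainder 0 ✓
  (4) 1 > -4 ✓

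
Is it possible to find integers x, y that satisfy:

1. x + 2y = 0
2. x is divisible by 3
Yes

Take x = 0, y = 0. Substituting into each constraint:
  (1) 0 + 2(0) = 0 ✓
  (2) 0 = 3 × 0, remainder 0 ✓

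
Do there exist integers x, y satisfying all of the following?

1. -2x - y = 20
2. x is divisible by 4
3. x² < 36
Yes

Take x = 0, y = -20. Substituting into each constraint:
  (1) -2(0) + 20 = 20 ✓
  (2) 0 = 4 × 0, remainder 0 ✓
  (3) x² = (0)² = 0, and 0 < 36 ✓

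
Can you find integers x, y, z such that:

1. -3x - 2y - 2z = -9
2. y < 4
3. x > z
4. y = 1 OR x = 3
Yes

Take x = 3, y = 1, z = -1. Substituting into each constraint:
  (1) -3(3) - 2(1) - 2(-1) = -9 ✓
  (2) 1 < 4 ✓
  (3) 3 > -1 ✓
  (4) y = 1, target 1 ✓ (first branch holds)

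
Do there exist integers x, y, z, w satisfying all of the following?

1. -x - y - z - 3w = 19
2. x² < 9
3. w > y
Yes

Take x = 0, y = -1, z = -18, w = 0. Substituting into each constraint:
  (1) 0 + 1 + 18 - 3(0) = 19 ✓
  (2) x² = (0)² = 0, and 0 < 9 ✓
  (3) 0 > -1 ✓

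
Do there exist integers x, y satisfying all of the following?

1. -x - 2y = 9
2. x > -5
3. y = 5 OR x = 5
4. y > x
No

The full constraint system is jointly infeasible over the integers. Each constraint and what it forces:

  - -x - 2y = 9: is a linear equation tying the variables together
  - x > -5: bounds one variable relative to a constant
  - y = 5 OR x = 5: forces a choice: either y = 5 or x = 5
  - y > x: bounds one variable relative to another variable

Split on the disjunction (y = 5 OR x = 5):
  • If y = 5: the equation forces x = -19, which contradicts the bound x ≥ -4.
  • If x = 5: the equation forces y = -7, giving (x, y) = (5, -7), which violates y > x.
Both branches are infeasible, so the system has no integer solution.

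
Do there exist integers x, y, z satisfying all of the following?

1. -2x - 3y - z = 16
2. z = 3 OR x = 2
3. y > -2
Yes

Take x = 2, y = -1, z = -17. Substituting into each constraint:
  (1) -2(2) - 3(-1) + 17 = 16 ✓
  (2) x = 2, target 2 ✓ (second branch holds)
  (3) -1 > -2 ✓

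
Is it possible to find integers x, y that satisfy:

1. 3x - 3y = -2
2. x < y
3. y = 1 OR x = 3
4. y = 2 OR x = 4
No

Even the single constraint (3x - 3y = -2) is infeasible over the integers.

  - 3x - 3y = -2: every term on the left is divisible by 3, so the LHS ≡ 0 (mod 3), but the RHS -2 is not — no integer solution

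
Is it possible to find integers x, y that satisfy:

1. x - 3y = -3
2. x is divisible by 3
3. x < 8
Yes

Take x = 0, y = 1. Substituting into each constraint:
  (1) 0 - 3(1) = -3 ✓
  (2) 0 = 3 × 0, remainder 0 ✓
  (3) 0 < 8 ✓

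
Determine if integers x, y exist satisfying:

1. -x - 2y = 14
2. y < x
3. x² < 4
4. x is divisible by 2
Yes

Take x = 0, y = -7. Substituting into each constraint:
  (1) 0 - 2(-7) = 14 ✓
  (2) -7 < 0 ✓
  (3) x² = (0)² = 0, and 0 < 4 ✓
  (4) 0 = 2 × 0, remainder 0 ✓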